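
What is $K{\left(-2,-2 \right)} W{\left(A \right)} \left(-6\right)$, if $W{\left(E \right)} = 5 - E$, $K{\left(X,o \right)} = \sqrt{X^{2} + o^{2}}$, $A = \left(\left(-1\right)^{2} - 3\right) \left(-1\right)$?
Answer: $- 36 \sqrt{2} \approx -50.912$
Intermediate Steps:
$A = 2$ ($A = \left(1 - 3\right) \left(-1\right) = \left(-2\right) \left(-1\right) = 2$)
$K{\left(-2,-2 \right)} W{\left(A \right)} \left(-6\right) = \sqrt{\left(-2\right)^{2} + \left(-2\right)^{2}} \left(5 - 2\right) \left(-6\right) = \sqrt{4 + 4} \left(5 - 2\right) \left(-6\right) = \sqrt{8} \cdot 3 \left(-6\right) = 2 \sqrt{2} \cdot 3 \left(-6\right) = 6 \sqrt{2} \left(-6\right) = - 36 \sqrt{2}$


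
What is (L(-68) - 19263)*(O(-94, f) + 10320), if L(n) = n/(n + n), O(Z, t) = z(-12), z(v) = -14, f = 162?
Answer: -198519325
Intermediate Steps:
O(Z, t) = -14
L(n) = 1/2 (L(n) = n/((2*n)) = n*(1/(2*n)) = 1/2)
(L(-68) - 19263)*(O(-94, f) + 10320) = (1/2 - 19263)*(-14 + 10320) = -38525/2*10306 = -198519325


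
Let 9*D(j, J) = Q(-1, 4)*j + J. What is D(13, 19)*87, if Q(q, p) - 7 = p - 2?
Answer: 3944/3 ≈ 1314.7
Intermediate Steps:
Q(q, p) = 5 + p (Q(q, p) = 7 + (p - 2) = 7 + (-2 + p) = 5 + p)
D(j, J) = j + J/9 (D(j, J) = ((5 + 4)*j + J)/9 = (9*j + J)/9 = (J + 9*j)/9 = j + J/9)
D(13, 19)*87 = (13 + (1/9)*19)*87 = (13 + 19/9)*87 = (136/9)*87 = 3944/3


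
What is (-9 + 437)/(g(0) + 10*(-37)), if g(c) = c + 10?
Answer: -107/90 ≈ -1.1889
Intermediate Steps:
g(c) = 10 + c
(-9 + 437)/(g(0) + 10*(-37)) = (-9 + 437)/((10 + 0) + 10*(-37)) = 428/(10 - 370) = 428/(-360) = 428*(-1/360) = -107/90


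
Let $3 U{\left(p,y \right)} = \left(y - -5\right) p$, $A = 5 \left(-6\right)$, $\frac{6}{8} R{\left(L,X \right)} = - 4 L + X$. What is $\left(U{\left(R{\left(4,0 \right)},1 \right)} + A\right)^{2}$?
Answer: $\frac{47524}{9} \approx 5280.4$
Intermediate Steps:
$R{\left(L,X \right)} = - \frac{16 L}{3} + \frac{4 X}{3}$ ($R{\left(L,X \right)} = \frac{4 \left(- 4 L + X\right)}{3} = \frac{4 \left(X - 4 L\right)}{3} = - \frac{16 L}{3} + \frac{4 X}{3}$)
$A = -30$
$U{\left(p,y \right)} = \frac{p \left(5 + y\right)}{3}$ ($U{\left(p,y \right)} = \frac{\left(y - -5\right) p}{3} = \frac{\left(y + 5\right) p}{3} = \frac{\left(5 + y\right) p}{3} = \frac{p \left(5 + y\right)}{3}$)
$\left(U{\left(R{\left(4,0 \right)},1 \right)} + A\right)^{2} = \left(\frac{\left(\left(- \frac{16}{3}\right) 4 + \frac{4}{3} \cdot 0\right) \left(5 + 1\right)}{3} - 30\right)^{2} = \left(\frac{1}{3} \left(- \frac{64}{3} + 0\right) 6 - 30\right)^{2} = \left(\frac{1}{3} \left(- \frac{64}{3}\right) 6 - 30\right)^{2} = \left(- \frac{128}{3} - 30\right)^{2} = \left(- \frac{218}{3}\right)^{2} = \frac{47524}{9}$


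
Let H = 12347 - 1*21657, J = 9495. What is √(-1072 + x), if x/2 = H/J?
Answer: 2*I*√107581093/633 ≈ 32.771*I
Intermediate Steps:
H = -9310 (H = 12347 - 21657 = -9310)
x = -3724/1899 (x = 2*(-9310/9495) = 2*(-9310*1/9495) = 2*(-1862/1899) = -3724/1899 ≈ -1.9610)
√(-1072 + x) = √(-1072 - 3724/1899) = √(-2039452/1899) = 2*I*√107581093/633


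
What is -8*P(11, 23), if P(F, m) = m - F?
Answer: -96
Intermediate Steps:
-8*P(11, 23) = -8*(23 - 1*11) = -8*(23 - 11) = -8*12 = -96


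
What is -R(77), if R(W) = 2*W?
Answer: -154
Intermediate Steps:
-R(77) = -2*77 = -1*154 = -154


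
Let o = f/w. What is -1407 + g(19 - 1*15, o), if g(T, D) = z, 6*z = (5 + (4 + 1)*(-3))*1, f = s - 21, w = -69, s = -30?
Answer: -4226/3 ≈ -1408.7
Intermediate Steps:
f = -51 (f = -30 - 21 = -51)
o = 17/23 (o = -51/(-69) = -51*(-1/69) = 17/23 ≈ 0.73913)
z = -5/3 (z = ((5 + (4 + 1)*(-3))*1)/6 = ((5 + 5*(-3))*1)/6 = ((5 - 15)*1)/6 = (-10*1)/6 = (⅙)*(-10) = -5/3 ≈ -1.6667)
g(T, D) = -5/3
-1407 + g(19 - 1*15, o) = -1407 - 5/3 = -4226/3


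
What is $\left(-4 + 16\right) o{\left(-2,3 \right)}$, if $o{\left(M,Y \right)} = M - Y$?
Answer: $-60$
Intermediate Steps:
$\left(-4 + 16\right) o{\left(-2,3 \right)} = \left(-4 + 16\right) \left(-2 - 3\right) = 12 \left(-2 - 3\right) = 12 \left(-5\right) = -60$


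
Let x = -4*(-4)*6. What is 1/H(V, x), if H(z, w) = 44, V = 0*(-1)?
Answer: 1/44 ≈ 0.022727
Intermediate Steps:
V = 0
x = 96 (x = 16*6 = 96)
1/H(V, x) = 1/44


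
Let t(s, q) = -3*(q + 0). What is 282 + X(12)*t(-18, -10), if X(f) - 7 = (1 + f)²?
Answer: 5562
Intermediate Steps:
t(s, q) = -3*q
X(f) = 7 + (1 + f)²
282 + X(12)*t(-18, -10) = 282 + (7 + (1 + 12)²)*(-3*(-10)) = 282 + (7 + 13²)*30 = 282 + (7 + 169)*30 = 282 + 176*30 = 282 + 5280 = 5562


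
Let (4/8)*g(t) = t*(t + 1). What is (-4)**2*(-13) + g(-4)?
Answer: -184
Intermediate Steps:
g(t) = 2*t*(1 + t) (g(t) = 2*(t*(t + 1)) = 2*(t*(1 + t)) = 2*t*(1 + t))
(-4)**2*(-13) + g(-4) = (-4)**2*(-13) + 2*(-4)*(1 - 4) = 16*(-13) + 2*(-4)*(-3) = -208 + 24 = -184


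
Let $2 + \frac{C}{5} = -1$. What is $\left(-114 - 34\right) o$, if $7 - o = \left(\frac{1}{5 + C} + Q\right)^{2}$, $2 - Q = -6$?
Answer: $\frac{205017}{25} \approx 8200.7$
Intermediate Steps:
$C = -15$ ($C = -10 + 5 \left(-1\right) = -10 - 5 = -15$)
$Q = 8$ ($Q = 2 - -6 = 2 + 6 = 8$)
$o = - \frac{5541}{100}$ ($o = 7 - \left(\frac{1}{5 - 15} + 8\right)^{2} = 7 - \left(\frac{1}{-10} + 8\right)^{2} = 7 - \left(- \frac{1}{10} + 8\right)^{2} = 7 - \left(\frac{79}{10}\right)^{2} = 7 - \frac{6241}{100} = - \frac{5541}{100} \approx -55.41$)
$\left(-114 - 34\right) o = \left(-114 - 34\right) \left(- \frac{5541}{100}\right) = \left(-148\right) \left(- \frac{5541}{100}\right) = \frac{205017}{25}$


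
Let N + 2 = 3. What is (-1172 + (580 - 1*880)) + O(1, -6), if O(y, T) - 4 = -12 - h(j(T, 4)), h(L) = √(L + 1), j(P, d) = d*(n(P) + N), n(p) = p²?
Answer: -1480 - √149 ≈ -1492.2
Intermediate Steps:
N = 1 (N = -2 + 3 = 1)
j(P, d) = d*(1 + P²) (j(P, d) = d*(P² + 1) = d*(1 + P²))
h(L) = √(1 + L)
O(y, T) = -8 - √(5 + 4*T²) (O(y, T) = 4 + (-12 - √(1 + 4*(1 + T²))) = 4 + (-12 - √(1 + (4 + 4*T²))) = 4 + (-12 - √(5 + 4*T²)) = -8 - √(5 + 4*T²))
(-1172 + (580 - 1*880)) + O(1, -6) = (-1172 + (580 - 1*880)) + (-8 - √(5 + 4*(-6)²)) = (-1172 + (580 - 880)) + (-8 - √(5 + 4*36)) = (-1172 - 300) + (-8 - √(5 + 144)) = -1472 + (-8 - √149) = -1480 - √149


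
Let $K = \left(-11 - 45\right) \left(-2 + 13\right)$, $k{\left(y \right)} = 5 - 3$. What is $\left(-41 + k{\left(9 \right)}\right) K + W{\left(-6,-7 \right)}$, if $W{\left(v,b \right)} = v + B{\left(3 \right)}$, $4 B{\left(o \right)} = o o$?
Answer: $\frac{96081}{4} \approx 24020.0$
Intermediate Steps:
$B{\left(o \right)} = \frac{o^{2}}{4}$ ($B{\left(o \right)} = \frac{o o}{4} = \frac{o^{2}}{4}$)
$k{\left(y \right)} = 2$ ($k{\left(y \right)} = 5 - 3 = 2$)
$K = -616$ ($K = \left(-56\right) 11 = -616$)
$W{\left(v,b \right)} = \frac{9}{4} + v$ ($W{\left(v,b \right)} = v + \frac{3^{2}}{4} = v + \frac{1}{4} \cdot 9 = v + \frac{9}{4} = \frac{9}{4} + v$)
$\left(-41 + k{\left(9 \right)}\right) K + W{\left(-6,-7 \right)} = \left(-41 + 2\right) \left(-616\right) + \left(\frac{9}{4} - 6\right) = \left(-39\right) \left(-616\right) - \frac{15}{4} = 24024 - \frac{15}{4} = \frac{96081}{4}$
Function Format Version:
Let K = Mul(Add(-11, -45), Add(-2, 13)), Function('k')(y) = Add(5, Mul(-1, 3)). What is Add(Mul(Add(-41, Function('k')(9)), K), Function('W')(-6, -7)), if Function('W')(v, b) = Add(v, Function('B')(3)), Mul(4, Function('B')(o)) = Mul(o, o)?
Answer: Rational(96081, 4) ≈ 24020.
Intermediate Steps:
Function('B')(o) = Mul(Rational(1, 4), Pow(o, 2)) (Function('B')(o) = Mul(Rational(1, 4), Mul(o, o)) = Mul(Rational(1, 4), Pow(o, 2)))
Function('k')(y) = 2 (Function('k')(y) = Add(5, -3) = 2)
K = -616 (K = Mul(-56, 11) = -616)
Function('W')(v, b) = Add(Rational(9, 4), v) (Function('W')(v, b) = Add(v, Mul(Rational(1, 4), Pow(3, 2))) = Add(v, Mul(Rational(1, 4), 9)) = Add(v, Rational(9, 4)) = Add(Rational(9, 4), v))
Add(Mul(Add(-41, Function('k')(9)), K), Function('W')(-6, -7)) = Add(Mul(Add(-41, 2), -616), Add(Rational(9, 4), -6)) = Add(Mul(-39, -616), Rational(-15, 4)) = Add(24024, Rational(-15, 4)) = Rational(96081, 4)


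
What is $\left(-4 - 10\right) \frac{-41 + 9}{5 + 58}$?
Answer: $\frac{64}{9} \approx 7.1111$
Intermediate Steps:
$\left(-4 - 10\right) \frac{-41 + 9}{5 + 58} = \left(-4 - 10\right) \left(- \frac{32}{63}\right) = - 14 \left(\left(-32\right) \frac{1}{63}\right) = \left(-14\right) \left(- \frac{32}{63}\right) = \frac{64}{9}$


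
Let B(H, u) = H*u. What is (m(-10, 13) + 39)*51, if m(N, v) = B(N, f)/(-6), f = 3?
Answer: 2244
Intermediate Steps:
m(N, v) = -N/2 (m(N, v) = (N*3)/(-6) = (3*N)*(-⅙) = -N/2)
(m(-10, 13) + 39)*51 = (-½*(-10) + 39)*51 = (5 + 39)*51 = 44*51 = 2244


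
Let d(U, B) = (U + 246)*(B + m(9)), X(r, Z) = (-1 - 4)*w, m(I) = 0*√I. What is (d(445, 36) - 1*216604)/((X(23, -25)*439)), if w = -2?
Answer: -95864/2195 ≈ -43.674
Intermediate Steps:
m(I) = 0
X(r, Z) = 10 (X(r, Z) = (-1 - 4)*(-2) = -5*(-2) = 10)
d(U, B) = B*(246 + U) (d(U, B) = (U + 246)*(B + 0) = (246 + U)*B = B*(246 + U))
(d(445, 36) - 1*216604)/((X(23, -25)*439)) = (36*(246 + 445) - 1*216604)/((10*439)) = (36*691 - 216604)/4390 = (24876 - 216604)*(1/4390) = -191728*1/4390 = -95864/2195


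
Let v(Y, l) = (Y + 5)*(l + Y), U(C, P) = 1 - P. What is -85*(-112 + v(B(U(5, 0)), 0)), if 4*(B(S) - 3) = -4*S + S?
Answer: 130135/16 ≈ 8133.4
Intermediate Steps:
B(S) = 3 - 3*S/4 (B(S) = 3 + (-4*S + S)/4 = 3 + (-3*S)/4 = 3 - 3*S/4)
v(Y, l) = (5 + Y)*(Y + l)
-85*(-112 + v(B(U(5, 0)), 0)) = -85*(-112 + ((3 - 3*(1 - 1*0)/4)**2 + 5*(3 - 3*(1 - 1*0)/4) + 5*0 + (3 - 3*(1 - 1*0)/4)*0)) = -85*(-112 + ((3 - 3*(1 + 0)/4)**2 + 5*(3 - 3*(1 + 0)/4) + 0 + (3 - 3*(1 + 0)/4)*0)) = -85*(-112 + ((3 - 3/4*1)**2 + 5*(3 - 3/4*1) + 0 + (3 - 3/4*1)*0)) = -85*(-112 + ((3 - 3/4)**2 + 5*(3 - 3/4) + 0 + (3 - 3/4)*0)) = -85*(-112 + ((9/4)**2 + 5*(9/4) + 0 + (9/4)*0)) = -85*(-112 + (81/16 + 45/4 + 0 + 0)) = -85*(-112 + 261/16) = -85*(-1531/16) = 130135/16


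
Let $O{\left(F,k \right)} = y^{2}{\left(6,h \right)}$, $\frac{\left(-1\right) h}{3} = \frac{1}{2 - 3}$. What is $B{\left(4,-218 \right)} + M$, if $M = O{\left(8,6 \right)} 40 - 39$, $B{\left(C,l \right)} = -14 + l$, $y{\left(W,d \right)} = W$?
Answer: $1169$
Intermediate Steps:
$h = 3$ ($h = - \frac{3}{2 - 3} = - \frac{3}{-1} = \left(-3\right) \left(-1\right) = 3$)
$O{\left(F,k \right)} = 36$ ($O{\left(F,k \right)} = 6^{2} = 36$)
$M = 1401$ ($M = 36 \cdot 40 - 39 = 1440 - 39 = 1401$)
$B{\left(4,-218 \right)} + M = \left(-14 - 218\right) + 1401 = -232 + 1401 = 1169$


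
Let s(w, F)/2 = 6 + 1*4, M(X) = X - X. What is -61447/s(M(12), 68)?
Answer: -61447/20 ≈ -3072.4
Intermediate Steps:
M(X) = 0
s(w, F) = 20 (s(w, F) = 2*(6 + 1*4) = 2*(6 + 4) = 2*10 = 20)
-61447/s(M(12), 68) = -61447/20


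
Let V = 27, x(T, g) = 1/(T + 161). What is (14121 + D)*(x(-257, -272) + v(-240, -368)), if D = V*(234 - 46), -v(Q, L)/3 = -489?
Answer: 901177569/32 ≈ 2.8162e+7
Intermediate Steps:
x(T, g) = 1/(161 + T)
v(Q, L) = 1467 (v(Q, L) = -3*(-489) = 1467)
D = 5076 (D = 27*(234 - 46) = 27*188 = 5076)
(14121 + D)*(x(-257, -272) + v(-240, -368)) = (14121 + 5076)*(1/(161 - 257) + 1467) = 19197*(1/(-96) + 1467) = 19197*(-1/96 + 1467) = 19197*(140831/96) = 901177569/32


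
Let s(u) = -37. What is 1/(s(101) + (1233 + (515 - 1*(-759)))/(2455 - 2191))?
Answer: -264/7261 ≈ -0.036359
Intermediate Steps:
1/(s(101) + (1233 + (515 - 1*(-759)))/(2455 - 2191)) = 1/(-37 + (1233 + (515 - 1*(-759)))/(2455 - 2191)) = 1/(-37 + (1233 + (515 + 759))/264) = 1/(-37 + (1233 + 1274)*(1/264)) = 1/(-37 + 2507*(1/264)) = 1/(-37 + 2507/264) = 1/(-7261/264) = -264/7261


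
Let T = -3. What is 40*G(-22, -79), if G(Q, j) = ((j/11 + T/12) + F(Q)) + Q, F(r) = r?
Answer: -22630/11 ≈ -2057.3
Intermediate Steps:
G(Q, j) = -¼ + 2*Q + j/11 (G(Q, j) = ((j/11 - 3/12) + Q) + Q = ((j*(1/11) - 3*1/12) + Q) + Q = ((j/11 - ¼) + Q) + Q = ((-¼ + j/11) + Q) + Q = (-¼ + Q + j/11) + Q = -¼ + 2*Q + j/11)
40*G(-22, -79) = 40*(-¼ + 2*(-22) + (1/11)*(-79)) = 40*(-¼ - 44 - 79/11) = 40*(-2263/44) = -22630/11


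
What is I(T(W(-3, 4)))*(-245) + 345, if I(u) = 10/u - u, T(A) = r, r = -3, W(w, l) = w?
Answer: 1280/3 ≈ 426.67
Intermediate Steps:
T(A) = -3
I(u) = -u + 10/u
I(T(W(-3, 4)))*(-245) + 345 = (-1*(-3) + 10/(-3))*(-245) + 345 = (3 + 10*(-⅓))*(-245) + 345 = (3 - 10/3)*(-245) + 345 = -⅓*(-245) + 345 = 245/3 + 345 = 1280/3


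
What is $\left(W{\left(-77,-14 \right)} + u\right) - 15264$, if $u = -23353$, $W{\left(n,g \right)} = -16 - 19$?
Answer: $-38652$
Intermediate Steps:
$W{\left(n,g \right)} = -35$
$\left(W{\left(-77,-14 \right)} + u\right) - 15264 = \left(-35 - 23353\right) - 15264 = -23388 - 15264 = -38652$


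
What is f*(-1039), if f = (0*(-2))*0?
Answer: 0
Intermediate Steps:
f = 0 (f = 0*0 = 0)
f*(-1039) = 0*(-1039) = 0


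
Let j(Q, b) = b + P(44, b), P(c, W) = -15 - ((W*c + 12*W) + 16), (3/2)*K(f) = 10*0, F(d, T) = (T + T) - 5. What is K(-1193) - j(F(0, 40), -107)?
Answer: -5854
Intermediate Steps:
F(d, T) = -5 + 2*T (F(d, T) = 2*T - 5 = -5 + 2*T)
K(f) = 0 (K(f) = 2*(10*0)/3 = (⅔)*0 = 0)
P(c, W) = -31 - 12*W - W*c (P(c, W) = -15 - ((12*W + W*c) + 16) = -15 - (16 + 12*W + W*c) = -15 + (-16 - 12*W - W*c) = -31 - 12*W - W*c)
j(Q, b) = -31 - 55*b (j(Q, b) = b + (-31 - 12*b - 1*b*44) = b + (-31 - 12*b - 44*b) = b + (-31 - 56*b) = -31 - 55*b)
K(-1193) - j(F(0, 40), -107) = 0 - (-31 - 55*(-107)) = 0 - (-31 + 5885) = 0 - 1*5854 = 0 - 5854 = -5854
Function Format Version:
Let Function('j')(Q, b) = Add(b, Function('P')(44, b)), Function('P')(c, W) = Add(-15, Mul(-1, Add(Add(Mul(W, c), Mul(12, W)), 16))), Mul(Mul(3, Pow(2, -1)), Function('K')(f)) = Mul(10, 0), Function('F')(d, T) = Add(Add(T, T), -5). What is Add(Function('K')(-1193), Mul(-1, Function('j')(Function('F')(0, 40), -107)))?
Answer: -5854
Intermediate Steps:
Function('F')(d, T) = Add(-5, Mul(2, T)) (Function('F')(d, T) = Add(Mul(2, T), -5) = Add(-5, Mul(2, T)))
Function('K')(f) = 0 (Function('K')(f) = Mul(Rational(2, 3), Mul(10, 0)) = Mul(Rational(2, 3), 0) = 0)
Function('P')(c, W) = Add(-31, Mul(-12, W), Mul(-1, W, c)) (Function('P')(c, W) = Add(-15, Mul(-1, Add(Add(Mul(12, W), Mul(W, c)), 16))) = Add(-15, Mul(-1, Add(16, Mul(12, W), Mul(W, c)))) = Add(-15, Add(-16, Mul(-12, W), Mul(-1, W, c))) = Add(-31, Mul(-12, W), Mul(-1, W, c)))
Function('j')(Q, b) = Add(-31, Mul(-55, b)) (Function('j')(Q, b) = Add(b, Add(-31, Mul(-12, b), Mul(-1, b, 44))) = Add(b, Add(-31, Mul(-12, b), Mul(-44, b))) = Add(b, Add(-31, Mul(-56, b))) = Add(-31, Mul(-55, b)))
Add(Function('K')(-1193), Mul(-1, Function('j')(Function('F')(0, 40), -107))) = Add(0, Mul(-1, Add(-31, Mul(-55, -107)))) = Add(0, Mul(-1, Add(-31, 5885))) = Add(0, Mul(-1, 5854)) = Add(0, -5854) = -5854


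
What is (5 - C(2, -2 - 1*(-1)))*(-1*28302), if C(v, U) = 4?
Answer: -28302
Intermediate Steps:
(5 - C(2, -2 - 1*(-1)))*(-1*28302) = (5 - 1*4)*(-1*28302) = (5 - 4)*(-28302) = 1*(-28302) = -28302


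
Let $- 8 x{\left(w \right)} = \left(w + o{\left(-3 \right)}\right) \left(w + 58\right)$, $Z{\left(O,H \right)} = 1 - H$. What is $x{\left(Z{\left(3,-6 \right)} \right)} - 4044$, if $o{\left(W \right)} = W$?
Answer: $- \frac{8153}{2} \approx -4076.5$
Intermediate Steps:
$x{\left(w \right)} = - \frac{\left(-3 + w\right) \left(58 + w\right)}{8}$ ($x{\left(w \right)} = - \frac{\left(w - 3\right) \left(w + 58\right)}{8} = - \frac{\left(-3 + w\right) \left(58 + w\right)}{8}$)
$x{\left(Z{\left(3,-6 \right)} \right)} - 4044 = \left(\frac{87}{4} - \frac{55 \left(1 - -6\right)}{8} - \frac{\left(1 - -6\right)^{2}}{8}\right) - 4044 = \left(\frac{87}{4} - \frac{55 \left(1 + 6\right)}{8} - \frac{\left(1 + 6\right)^{2}}{8}\right) - 4044 = \left(\frac{87}{4} - \frac{385}{8} - \frac{7^{2}}{8}\right) - 4044 = \left(\frac{87}{4} - \frac{385}{8} - \frac{49}{8}\right) - 4044 = - \frac{65}{2} - 4044 = - \frac{8153}{2}$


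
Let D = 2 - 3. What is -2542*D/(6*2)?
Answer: 1271/6 ≈ 211.83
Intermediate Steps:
D = -1
-2542*D/(6*2) = -(-2542)/(6*2) = -(-2542)/12 = -2542*(-1/12) = 1271/6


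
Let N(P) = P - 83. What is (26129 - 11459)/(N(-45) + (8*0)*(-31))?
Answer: -7335/64 ≈ -114.61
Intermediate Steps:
N(P) = -83 + P
(26129 - 11459)/(N(-45) + (8*0)*(-31)) = (26129 - 11459)/((-83 - 45) + (8*0)*(-31)) = 14670/(-128 + 0*(-31)) = 14670/(-128 + 0) = 14670/(-128) = 14670*(-1/128) = -7335/64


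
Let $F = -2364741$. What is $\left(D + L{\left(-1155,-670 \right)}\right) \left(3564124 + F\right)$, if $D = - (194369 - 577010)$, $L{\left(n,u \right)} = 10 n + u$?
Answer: $444276650243$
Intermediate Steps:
$L{\left(n,u \right)} = u + 10 n$
$D = 382641$ ($D = \left(-1\right) \left(-382641\right) = 382641$)
$\left(D + L{\left(-1155,-670 \right)}\right) \left(3564124 + F\right) = \left(382641 + \left(-670 + 10 \left(-1155\right)\right)\right) \left(3564124 - 2364741\right) = \left(382641 - 12220\right) 1199383 = 370421 \cdot 1199383 = 444276650243$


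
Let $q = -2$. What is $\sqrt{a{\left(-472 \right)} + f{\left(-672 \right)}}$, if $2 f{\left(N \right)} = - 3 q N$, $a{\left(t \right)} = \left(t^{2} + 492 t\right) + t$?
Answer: $2 i \sqrt{2982} \approx 109.22 i$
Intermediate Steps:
$a{\left(t \right)} = t^{2} + 493 t$
$f{\left(N \right)} = 3 N$ ($f{\left(N \right)} = \frac{\left(-3\right) \left(-2\right) N}{2} = \frac{6 N}{2} = 3 N$)
$\sqrt{a{\left(-472 \right)} + f{\left(-672 \right)}} = \sqrt{- 472 \left(493 - 472\right) + 3 \left(-672\right)} = \sqrt{\left(-472\right) 21 - 2016} = \sqrt{-9912 - 2016} = \sqrt{-11928} = 2 i \sqrt{2982}$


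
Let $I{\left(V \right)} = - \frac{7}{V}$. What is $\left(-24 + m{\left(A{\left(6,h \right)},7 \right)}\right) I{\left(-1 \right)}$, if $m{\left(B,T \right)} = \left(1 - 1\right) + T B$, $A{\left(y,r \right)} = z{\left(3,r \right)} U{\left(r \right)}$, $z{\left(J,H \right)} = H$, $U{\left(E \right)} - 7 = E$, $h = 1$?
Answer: $224$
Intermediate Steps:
$U{\left(E \right)} = 7 + E$
$A{\left(y,r \right)} = r \left(7 + r\right)$
$m{\left(B,T \right)} = B T$ ($m{\left(B,T \right)} = 0 + B T = B T$)
$\left(-24 + m{\left(A{\left(6,h \right)},7 \right)}\right) I{\left(-1 \right)} = \left(-24 + 1 \left(7 + 1\right) 7\right) \left(- \frac{7}{-1}\right) = \left(-24 + 1 \cdot 8 \cdot 7\right) \left(\left(-7\right) \left(-1\right)\right) = \left(-24 + 8 \cdot 7\right) 7 = \left(-24 + 56\right) 7 = 32 \cdot 7 = 224$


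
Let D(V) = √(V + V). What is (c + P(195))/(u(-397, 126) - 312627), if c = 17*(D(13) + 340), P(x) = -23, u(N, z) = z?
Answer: -1919/104167 - 17*√26/312501 ≈ -0.018700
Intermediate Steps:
D(V) = √2*√V (D(V) = √(2*V) = √2*√V)
c = 5780 + 17*√26 (c = 17*(√2*√13 + 340) = 17*(√26 + 340) = 17*(340 + √26) = 5780 + 17*√26 ≈ 5866.7)
(c + P(195))/(u(-397, 126) - 312627) = ((5780 + 17*√26) - 23)/(126 - 312627) = (5757 + 17*√26)/(-312501) = (5757 + 17*√26)*(-1/312501) = -1919/104167 - 17*√26/312501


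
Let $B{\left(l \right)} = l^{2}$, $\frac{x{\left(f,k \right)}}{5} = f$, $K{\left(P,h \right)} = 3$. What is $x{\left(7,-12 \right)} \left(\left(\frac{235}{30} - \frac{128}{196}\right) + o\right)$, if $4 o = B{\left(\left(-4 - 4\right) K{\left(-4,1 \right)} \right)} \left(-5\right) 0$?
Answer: $\frac{10555}{42} \approx 251.31$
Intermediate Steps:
$x{\left(f,k \right)} = 5 f$
$o = 0$ ($o = \frac{\left(\left(-4 - 4\right) 3\right)^{2} \left(-5\right) 0}{4} = \frac{\left(\left(-8\right) 3\right)^{2} \left(-5\right) 0}{4} = \frac{\left(-24\right)^{2} \left(-5\right) 0}{4} = \frac{576 \left(-5\right) 0}{4} = \frac{\left(-2880\right) 0}{4} = \frac{1}{4} \cdot 0 = 0$)
$x{\left(7,-12 \right)} \left(\left(\frac{235}{30} - \frac{128}{196}\right) + o\right) = 5 \cdot 7 \left(\left(\frac{235}{30} - \frac{128}{196}\right) + 0\right) = 35 \left(\left(235 \cdot \frac{1}{30} - \frac{32}{49}\right) + 0\right) = 35 \left(\left(\frac{47}{6} - \frac{32}{49}\right) + 0\right) = 35 \left(\frac{2111}{294} + 0\right) = 35 \cdot \frac{2111}{294} = \frac{10555}{42}$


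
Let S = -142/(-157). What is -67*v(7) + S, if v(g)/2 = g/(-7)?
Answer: 21180/157 ≈ 134.90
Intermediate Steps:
v(g) = -2*g/7 (v(g) = 2*(g/(-7)) = 2*(g*(-⅐)) = 2*(-g/7) = -2*g/7)
S = 142/157 (S = -142*(-1/157) = 142/157 ≈ 0.90446)
-67*v(7) + S = -(-134)*7/7 + 142/157 = -67*(-2) + 142/157 = 134 + 142/157 = 21180/157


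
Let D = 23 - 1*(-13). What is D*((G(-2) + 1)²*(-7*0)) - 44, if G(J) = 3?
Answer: -44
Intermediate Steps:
D = 36 (D = 23 + 13 = 36)
D*((G(-2) + 1)²*(-7*0)) - 44 = 36*((3 + 1)²*(-7*0)) - 44 = 36*(4²*0) - 44 = 36*(16*0) - 44 = 36*0 - 44 = 0 - 44 = -44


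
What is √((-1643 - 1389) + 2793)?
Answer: I*√239 ≈ 15.46*I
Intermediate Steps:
√((-1643 - 1389) + 2793) = √(-3032 + 2793) = √(-239) = I*√239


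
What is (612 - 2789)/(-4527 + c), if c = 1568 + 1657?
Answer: 311/186 ≈ 1.6720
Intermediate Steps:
c = 3225
(612 - 2789)/(-4527 + c) = (612 - 2789)/(-4527 + 3225) = -2177/(-1302) = -2177*(-1/1302) = 311/186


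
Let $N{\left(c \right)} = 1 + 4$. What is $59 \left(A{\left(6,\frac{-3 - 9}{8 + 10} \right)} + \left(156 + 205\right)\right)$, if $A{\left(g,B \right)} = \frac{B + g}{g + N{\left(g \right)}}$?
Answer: $\frac{703811}{33} \approx 21328.0$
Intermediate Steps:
$N{\left(c \right)} = 5$
$A{\left(g,B \right)} = \frac{B + g}{5 + g}$ ($A{\left(g,B \right)} = \frac{B + g}{g + 5} = \frac{B + g}{5 + g}$)
$59 \left(A{\left(6,\frac{-3 - 9}{8 + 10} \right)} + \left(156 + 205\right)\right) = 59 \left(\frac{\frac{-3 - 9}{8 + 10} + 6}{5 + 6} + \left(156 + 205\right)\right) = 59 \left(\frac{- \frac{12}{18} + 6}{11} + 361\right) = 59 \left(\frac{\left(-12\right) \frac{1}{18} + 6}{11} + 361\right) = 59 \left(\frac{- \frac{2}{3} + 6}{11} + 361\right) = 59 \left(\frac{1}{11} \cdot \frac{16}{3} + 361\right) = 59 \left(\frac{16}{33} + 361\right) = 59 \cdot \frac{11929}{33} = \frac{703811}{33}$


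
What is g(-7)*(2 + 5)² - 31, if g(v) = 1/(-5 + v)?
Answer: -421/12 ≈ -35.083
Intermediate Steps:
g(-7)*(2 + 5)² - 31 = (2 + 5)²/(-5 - 7) - 31 = 7²/(-12) - 31 = -1/12*49 - 31 = -49/12 - 31 = -421/12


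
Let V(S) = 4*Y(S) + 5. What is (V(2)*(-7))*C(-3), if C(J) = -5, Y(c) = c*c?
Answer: 735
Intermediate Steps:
Y(c) = c**2
V(S) = 5 + 4*S**2 (V(S) = 4*S**2 + 5 = 5 + 4*S**2)
(V(2)*(-7))*C(-3) = ((5 + 4*2**2)*(-7))*(-5) = ((5 + 4*4)*(-7))*(-5) = ((5 + 16)*(-7))*(-5) = (21*(-7))*(-5) = -147*(-5) = 735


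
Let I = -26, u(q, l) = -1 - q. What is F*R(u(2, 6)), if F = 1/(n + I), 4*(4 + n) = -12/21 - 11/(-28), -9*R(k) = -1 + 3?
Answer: 224/30285 ≈ 0.0073964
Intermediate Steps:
R(k) = -2/9 (R(k) = -(-1 + 3)/9 = -⅑*2 = -2/9)
n = -453/112 (n = -4 + (-12/21 - 11/(-28))/4 = -4 + (-12*1/21 - 11*(-1/28))/4 = -4 + (-4/7 + 11/28)/4 = -4 + (¼)*(-5/28) = -4 - 5/112 = -453/112 ≈ -4.0446)
F = -112/3365 (F = 1/(-453/112 - 26) = 1/(-3365/112) = -112/3365 ≈ -0.033284)
F*R(u(2, 6)) = -112/3365*(-2/9) = 224/30285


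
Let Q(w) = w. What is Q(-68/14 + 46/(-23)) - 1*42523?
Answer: -297709/7 ≈ -42530.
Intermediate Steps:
Q(-68/14 + 46/(-23)) - 1*42523 = (-68/14 + 46/(-23)) - 1*42523 = (-68*1/14 + 46*(-1/23)) - 42523 = (-34/7 - 2) - 42523 = -48/7 - 42523 = -297709/7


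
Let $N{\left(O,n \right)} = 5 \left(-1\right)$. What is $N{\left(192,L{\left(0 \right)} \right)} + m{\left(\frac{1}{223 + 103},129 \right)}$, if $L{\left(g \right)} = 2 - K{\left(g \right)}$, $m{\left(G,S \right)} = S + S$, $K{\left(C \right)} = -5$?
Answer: $253$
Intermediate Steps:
$m{\left(G,S \right)} = 2 S$
$L{\left(g \right)} = 7$ ($L{\left(g \right)} = 2 - -5 = 2 + 5 = 7$)
$N{\left(O,n \right)} = -5$
$N{\left(192,L{\left(0 \right)} \right)} + m{\left(\frac{1}{223 + 103},129 \right)} = -5 + 2 \cdot 129 = -5 + 258 = 253$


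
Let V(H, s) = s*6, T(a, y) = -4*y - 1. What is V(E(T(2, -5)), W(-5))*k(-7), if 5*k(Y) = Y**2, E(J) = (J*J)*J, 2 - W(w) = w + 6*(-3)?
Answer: 1470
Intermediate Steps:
W(w) = 20 - w (W(w) = 2 - (w + 6*(-3)) = 2 - (w - 18) = 2 - (-18 + w) = 2 + (18 - w) = 20 - w)
T(a, y) = -1 - 4*y
E(J) = J**3 (E(J) = J**2*J = J**3)
k(Y) = Y**2/5
V(H, s) = 6*s
V(E(T(2, -5)), W(-5))*k(-7) = (6*(20 - 1*(-5)))*((1/5)*(-7)**2) = (6*(20 + 5))*((1/5)*49) = (6*25)*(49/5) = 150*(49/5) = 1470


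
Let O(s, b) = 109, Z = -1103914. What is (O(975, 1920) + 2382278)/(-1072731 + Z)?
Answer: -2382387/2176645 ≈ -1.0945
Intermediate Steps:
(O(975, 1920) + 2382278)/(-1072731 + Z) = (109 + 2382278)/(-1072731 - 1103914) = 2382387/(-2176645) = 2382387*(-1/2176645) = -2382387/2176645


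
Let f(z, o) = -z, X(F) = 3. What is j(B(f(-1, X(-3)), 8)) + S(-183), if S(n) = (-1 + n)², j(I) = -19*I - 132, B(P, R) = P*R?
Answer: 33572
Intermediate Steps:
j(I) = -132 - 19*I
j(B(f(-1, X(-3)), 8)) + S(-183) = (-132 - 19*(-1*(-1))*8) + (-1 - 183)² = (-132 - 19*8) + (-184)² = (-132 - 19*8) + 33856 = (-132 - 152) + 33856 = -284 + 33856 = 33572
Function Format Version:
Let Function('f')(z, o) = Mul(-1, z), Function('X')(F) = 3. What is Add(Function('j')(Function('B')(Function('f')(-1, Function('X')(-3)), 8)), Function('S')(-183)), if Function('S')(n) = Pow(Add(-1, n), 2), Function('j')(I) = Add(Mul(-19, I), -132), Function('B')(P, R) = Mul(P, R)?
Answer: 33572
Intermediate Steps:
Function('j')(I) = Add(-132, Mul(-19, I))
Add(Function('j')(Function('B')(Function('f')(-1, Function('X')(-3)), 8)), Function('S')(-183)) = Add(Add(-132, Mul(-19, Mul(Mul(-1, -1), 8))), Pow(Add(-1, -183), 2)) = Add(Add(-132, Mul(-19, Mul(1, 8))), Pow(-184, 2)) = Add(Add(-132, Mul(-19, 8)), 33856) = Add(Add(-132, -152), 33856) = Add(-284, 33856) = 33572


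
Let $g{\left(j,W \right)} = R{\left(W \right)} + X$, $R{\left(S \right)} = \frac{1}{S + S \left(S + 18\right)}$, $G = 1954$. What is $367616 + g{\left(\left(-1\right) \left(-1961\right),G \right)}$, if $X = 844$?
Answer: $\frac{1420502467321}{3855242} \approx 3.6846 \cdot 10^{5}$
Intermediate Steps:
$R{\left(S \right)} = \frac{1}{S + S \left(18 + S\right)}$
$g{\left(j,W \right)} = 844 + \frac{1}{W \left(19 + W\right)}$ ($g{\left(j,W \right)} = \frac{1}{W \left(19 + W\right)} + 844 = 844 + \frac{1}{W \left(19 + W\right)}$)
$367616 + g{\left(\left(-1\right) \left(-1961\right),G \right)} = 367616 + \left(844 + \frac{1}{1954 \left(19 + 1954\right)}\right) = 367616 + \left(844 + \frac{1}{1954 \cdot 1973}\right) = 367616 + \left(844 + \frac{1}{1954} \cdot \frac{1}{1973}\right) = 367616 + \left(844 + \frac{1}{3855242}\right) = 367616 + \frac{3253824249}{3855242} = \frac{1420502467321}{3855242}$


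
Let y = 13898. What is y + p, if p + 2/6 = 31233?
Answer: 135392/3 ≈ 45131.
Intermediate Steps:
p = 93698/3 (p = -⅓ + 31233 = 93698/3 ≈ 31233.)
y + p = 13898 + 93698/3 = 135392/3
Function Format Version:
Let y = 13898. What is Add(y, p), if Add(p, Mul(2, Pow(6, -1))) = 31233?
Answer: Rational(135392, 3) ≈ 45131.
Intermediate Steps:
p = Rational(93698, 3) (p = Add(Rational(-1, 3), 31233) = Rational(93698, 3) ≈ 31233.)
Add(y, p) = Add(13898, Rational(93698, 3)) = Rational(135392, 3)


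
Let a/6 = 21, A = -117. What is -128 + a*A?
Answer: -14870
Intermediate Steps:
a = 126 (a = 6*21 = 126)
-128 + a*A = -128 + 126*(-117) = -128 - 14742 = -14870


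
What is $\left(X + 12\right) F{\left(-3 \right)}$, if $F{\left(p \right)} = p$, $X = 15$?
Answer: $-81$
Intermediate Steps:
$\left(X + 12\right) F{\left(-3 \right)} = \left(15 + 12\right) \left(-3\right) = 27 \left(-3\right) = -81$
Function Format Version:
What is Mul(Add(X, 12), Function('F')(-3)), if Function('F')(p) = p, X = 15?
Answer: -81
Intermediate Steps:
Mul(Add(X, 12), Function('F')(-3)) = Mul(Add(15, 12), -3) = Mul(27, -3) = -81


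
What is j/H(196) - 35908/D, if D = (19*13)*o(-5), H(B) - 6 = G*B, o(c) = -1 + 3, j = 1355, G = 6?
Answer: -20886943/291954 ≈ -71.542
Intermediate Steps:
o(c) = 2
H(B) = 6 + 6*B
D = 494 (D = (19*13)*2 = 247*2 = 494)
j/H(196) - 35908/D = 1355/(6 + 6*196) - 35908/494 = 1355/(6 + 1176) - 35908*1/494 = 1355/1182 - 17954/247 = -20886943/291954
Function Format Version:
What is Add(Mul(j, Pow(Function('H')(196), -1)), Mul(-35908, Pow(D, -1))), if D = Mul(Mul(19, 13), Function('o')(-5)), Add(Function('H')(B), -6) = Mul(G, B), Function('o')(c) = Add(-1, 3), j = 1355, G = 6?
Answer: Rational(-20886943, 291954) ≈ -71.542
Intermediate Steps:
Function('o')(c) = 2
Function('H')(B) = Add(6, Mul(6, B))
D = 494 (D = Mul(Mul(19, 13), 2) = Mul(247, 2) = 494)
Add(Mul(j, Pow(Function('H')(196), -1)), Mul(-35908, Pow(D, -1))) = Add(Mul(1355, Pow(Add(6, Mul(6, 196)), -1)), Mul(-35908, Pow(494, -1))) = Add(Mul(1355, Pow(Add(6, 1176), -1)), Mul(-35908, Rational(1, 494))) = Add(Mul(1355, Pow(1182, -1)), Rational(-17954, 247)) = Add(Mul(1355, Rational(1, 1182)), Rational(-17954, 247)) = Add(Rational(1355, 1182), Rational(-17954, 247)) = Rational(-20886943, 291954)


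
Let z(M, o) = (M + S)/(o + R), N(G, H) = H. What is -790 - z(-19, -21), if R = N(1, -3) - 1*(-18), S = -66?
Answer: -4825/6 ≈ -804.17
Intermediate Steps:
R = 15 (R = -3 - 1*(-18) = -3 + 18 = 15)
z(M, o) = (-66 + M)/(15 + o) (z(M, o) = (M - 66)/(o + 15) = (-66 + M)/(15 + o))
-790 - z(-19, -21) = -790 - (-66 - 19)/(15 - 21) = -790 - (-85)/(-6) = -790 - (-1)*(-85)/6 = -790 - 1*85/6 = -790 - 85/6 = -4825/6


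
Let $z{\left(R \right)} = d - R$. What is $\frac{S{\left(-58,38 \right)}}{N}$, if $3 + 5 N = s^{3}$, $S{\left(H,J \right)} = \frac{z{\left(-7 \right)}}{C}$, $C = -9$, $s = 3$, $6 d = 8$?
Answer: $- \frac{125}{648} \approx -0.1929$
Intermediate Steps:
$d = \frac{4}{3}$ ($d = \frac{1}{6} \cdot 8 = \frac{4}{3} \approx 1.3333$)
$z{\left(R \right)} = \frac{4}{3} - R$
$S{\left(H,J \right)} = - \frac{25}{27}$ ($S{\left(H,J \right)} = \frac{\frac{4}{3} - -7}{-9} = \left(\frac{4}{3} + 7\right) \left(- \frac{1}{9}\right) = \frac{25}{3} \left(- \frac{1}{9}\right) = - \frac{25}{27}$)
$N = \frac{24}{5}$ ($N = - \frac{3}{5} + \frac{3^{3}}{5} = - \frac{3}{5} + \frac{1}{5} \cdot 27 = - \frac{3}{5} + \frac{27}{5} = \frac{24}{5} \approx 4.8$)
$\frac{S{\left(-58,38 \right)}}{N} = - \frac{25}{27 \cdot \frac{24}{5}} = \left(- \frac{25}{27}\right) \frac{5}{24} = - \frac{125}{648}$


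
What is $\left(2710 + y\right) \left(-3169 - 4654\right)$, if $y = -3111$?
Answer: $3137023$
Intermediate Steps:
$\left(2710 + y\right) \left(-3169 - 4654\right) = \left(2710 - 3111\right) \left(-3169 - 4654\right) = \left(-401\right) \left(-7823\right) = 3137023$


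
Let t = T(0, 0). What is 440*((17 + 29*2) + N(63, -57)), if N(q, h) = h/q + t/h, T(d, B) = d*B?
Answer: 684640/21 ≈ 32602.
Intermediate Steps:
T(d, B) = B*d
t = 0 (t = 0*0 = 0)
N(q, h) = h/q (N(q, h) = h/q + 0/h = h/q + 0 = h/q)
440*((17 + 29*2) + N(63, -57)) = 440*((17 + 29*2) - 57/63) = 440*((17 + 58) - 57*1/63) = 440*(75 - 19/21) = 440*(1556/21) = 684640/21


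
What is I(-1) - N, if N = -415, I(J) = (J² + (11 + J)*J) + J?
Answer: 405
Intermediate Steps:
I(J) = J + J² + J*(11 + J) (I(J) = (J² + J*(11 + J)) + J = J + J² + J*(11 + J))
I(-1) - N = 2*(-1)*(6 - 1) - 1*(-415) = 2*(-1)*5 + 415 = -10 + 415 = 405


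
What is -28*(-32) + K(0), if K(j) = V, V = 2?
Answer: 898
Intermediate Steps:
K(j) = 2
-28*(-32) + K(0) = -28*(-32) + 2 = 896 + 2 = 898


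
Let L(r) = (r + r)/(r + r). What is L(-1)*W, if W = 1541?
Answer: 1541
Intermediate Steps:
L(r) = 1 (L(r) = (2*r)/((2*r)) = (2*r)*(1/(2*r)) = 1)
L(-1)*W = 1*1541 = 1541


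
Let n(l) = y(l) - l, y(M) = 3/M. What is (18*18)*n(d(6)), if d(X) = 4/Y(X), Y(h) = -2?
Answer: 162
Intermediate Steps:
d(X) = -2 (d(X) = 4/(-2) = 4*(-½) = -2)
n(l) = -l + 3/l (n(l) = 3/l - l = -l + 3/l)
(18*18)*n(d(6)) = (18*18)*(-1*(-2) + 3/(-2)) = 324*(2 + 3*(-½)) = 324*(2 - 3/2) = 324*(½) = 162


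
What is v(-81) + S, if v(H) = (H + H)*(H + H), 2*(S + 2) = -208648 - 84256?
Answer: -120210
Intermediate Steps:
S = -146454 (S = -2 + (-208648 - 84256)/2 = -2 + (1/2)*(-292904) = -2 - 146452 = -146454)
v(H) = 4*H**2 (v(H) = (2*H)*(2*H) = 4*H**2)
v(-81) + S = 4*(-81)**2 - 146454 = 4*6561 - 146454 = 26244 - 146454 = -120210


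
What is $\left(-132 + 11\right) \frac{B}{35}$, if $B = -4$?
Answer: $\frac{484}{35} \approx 13.829$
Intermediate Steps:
$\left(-132 + 11\right) \frac{B}{35} = \left(-132 + 11\right) \frac{1}{35} \left(-4\right) = - 121 \cdot \frac{1}{35} \left(-4\right) = \left(-121\right) \left(- \frac{4}{35}\right) = \frac{484}{35}$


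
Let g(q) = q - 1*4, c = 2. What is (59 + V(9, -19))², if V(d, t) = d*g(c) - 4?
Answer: 1369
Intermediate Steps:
g(q) = -4 + q (g(q) = q - 4 = -4 + q)
V(d, t) = -4 - 2*d (V(d, t) = d*(-4 + 2) - 4 = d*(-2) - 4 = -2*d - 4 = -4 - 2*d)
(59 + V(9, -19))² = (59 + (-4 - 2*9))² = (59 + (-4 - 18))² = (59 - 22)² = 37² = 1369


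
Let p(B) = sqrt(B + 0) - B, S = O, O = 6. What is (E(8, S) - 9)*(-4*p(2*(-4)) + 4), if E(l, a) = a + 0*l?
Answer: 84 + 24*I*sqrt(2) ≈ 84.0 + 33.941*I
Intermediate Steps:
S = 6
E(l, a) = a (E(l, a) = a + 0 = a)
p(B) = sqrt(B) - B
(E(8, S) - 9)*(-4*p(2*(-4)) + 4) = (6 - 9)*(-4*(sqrt(2*(-4)) - 2*(-4)) + 4) = -3*(-4*(sqrt(-8) - 1*(-8)) + 4) = -3*(-4*(2*I*sqrt(2) + 8) + 4) = -3*(-4*(8 + 2*I*sqrt(2)) + 4) = -3*((-32 - 8*I*sqrt(2)) + 4) = -3*(-28 - 8*I*sqrt(2)) = 84 + 24*I*sqrt(2)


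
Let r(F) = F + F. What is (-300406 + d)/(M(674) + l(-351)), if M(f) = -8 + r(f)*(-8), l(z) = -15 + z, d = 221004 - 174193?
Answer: 253595/11158 ≈ 22.728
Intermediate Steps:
r(F) = 2*F
d = 46811
M(f) = -8 - 16*f (M(f) = -8 + (2*f)*(-8) = -8 - 16*f)
(-300406 + d)/(M(674) + l(-351)) = (-300406 + 46811)/((-8 - 16*674) + (-15 - 351)) = -253595/((-8 - 10784) - 366) = -253595/(-10792 - 366) = -253595/(-11158) = -253595*(-1/11158) = 253595/11158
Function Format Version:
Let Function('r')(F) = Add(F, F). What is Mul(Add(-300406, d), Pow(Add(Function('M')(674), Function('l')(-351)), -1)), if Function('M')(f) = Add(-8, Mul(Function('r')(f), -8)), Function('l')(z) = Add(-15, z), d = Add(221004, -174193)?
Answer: Rational(253595, 11158) ≈ 22.728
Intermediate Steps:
Function('r')(F) = Mul(2, F)
d = 46811
Function('M')(f) = Add(-8, Mul(-16, f)) (Function('M')(f) = Add(-8, Mul(Mul(2, f), -8)) = Add(-8, Mul(-16, f)))
Mul(Add(-300406, d), Pow(Add(Function('M')(674), Function('l')(-351)), -1)) = Mul(Add(-300406, 46811), Pow(Add(Add(-8, Mul(-16, 674)), Add(-15, -351)), -1)) = Mul(-253595, Pow(Add(Add(-8, -10784), -366), -1)) = Mul(-253595, Pow(Add(-10792, -366), -1)) = Mul(-253595, Pow(-11158, -1)) = Mul(-253595, Rational(-1, 11158)) = Rational(253595, 11158)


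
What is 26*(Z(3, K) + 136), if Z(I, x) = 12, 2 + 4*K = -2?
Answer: 3848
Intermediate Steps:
K = -1 (K = -½ + (¼)*(-2) = -½ - ½ = -1)
26*(Z(3, K) + 136) = 26*(12 + 136) = 26*148 = 3848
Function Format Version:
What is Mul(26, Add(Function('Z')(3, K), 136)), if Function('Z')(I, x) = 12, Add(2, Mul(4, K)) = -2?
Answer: 3848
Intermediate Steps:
K = -1 (K = Add(Rational(-1, 2), Mul(Rational(1, 4), -2)) = Add(Rational(-1, 2), Rational(-1, 2)) = -1)
Mul(26, Add(Function('Z')(3, K), 136)) = Mul(26, Add(12, 136)) = Mul(26, 148) = 3848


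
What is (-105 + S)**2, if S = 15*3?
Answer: 3600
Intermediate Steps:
S = 45
(-105 + S)**2 = (-105 + 45)**2 = (-60)**2 = 3600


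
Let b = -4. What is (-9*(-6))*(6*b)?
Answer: -1296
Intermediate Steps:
(-9*(-6))*(6*b) = (-9*(-6))*(6*(-4)) = 54*(-24) = -1296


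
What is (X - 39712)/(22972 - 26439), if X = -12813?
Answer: 52525/3467 ≈ 15.150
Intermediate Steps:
(X - 39712)/(22972 - 26439) = (-12813 - 39712)/(22972 - 26439) = -52525/(-3467) = -52525*(-1/3467) = 52525/3467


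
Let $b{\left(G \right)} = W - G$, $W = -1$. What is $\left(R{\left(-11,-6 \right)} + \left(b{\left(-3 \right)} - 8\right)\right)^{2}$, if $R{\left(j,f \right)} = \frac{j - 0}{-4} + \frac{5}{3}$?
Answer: $\frac{361}{144} \approx 2.5069$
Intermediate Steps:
$b{\left(G \right)} = -1 - G$
$R{\left(j,f \right)} = \frac{5}{3} - \frac{j}{4}$ ($R{\left(j,f \right)} = \left(j + 0\right) \left(- \frac{1}{4}\right) + 5 \cdot \frac{1}{3} = j \left(- \frac{1}{4}\right) + \frac{5}{3} = - \frac{j}{4} + \frac{5}{3} = \frac{5}{3} - \frac{j}{4}$)
$\left(R{\left(-11,-6 \right)} + \left(b{\left(-3 \right)} - 8\right)\right)^{2} = \left(\left(\frac{5}{3} - - \frac{11}{4}\right) - 6\right)^{2} = \left(\left(\frac{5}{3} + \frac{11}{4}\right) + \left(\left(-1 + 3\right) - 8\right)\right)^{2} = \left(\frac{53}{12} + \left(2 - 8\right)\right)^{2} = \left(\frac{53}{12} - 6\right)^{2} = \left(- \frac{19}{12}\right)^{2} = \frac{361}{144}$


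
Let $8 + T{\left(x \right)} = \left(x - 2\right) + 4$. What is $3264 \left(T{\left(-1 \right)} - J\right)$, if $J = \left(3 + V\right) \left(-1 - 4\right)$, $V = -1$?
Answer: $9792$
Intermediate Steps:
$T{\left(x \right)} = -6 + x$ ($T{\left(x \right)} = -8 + \left(\left(x - 2\right) + 4\right) = -8 + \left(\left(-2 + x\right) + 4\right) = -8 + \left(2 + x\right) = -6 + x$)
$J = -10$ ($J = \left(3 - 1\right) \left(-1 - 4\right) = 2 \left(-5\right) = -10$)
$3264 \left(T{\left(-1 \right)} - J\right) = 3264 \left(\left(-6 - 1\right) - -10\right) = 3264 \left(-7 + 10\right) = 3264 \cdot 3 = 9792$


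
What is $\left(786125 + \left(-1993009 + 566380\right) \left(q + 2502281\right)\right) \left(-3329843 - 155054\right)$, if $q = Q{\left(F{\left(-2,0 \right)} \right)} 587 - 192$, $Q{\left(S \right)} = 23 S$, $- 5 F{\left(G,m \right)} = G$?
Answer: $\frac{62331848899200739586}{5} \approx 1.2466 \cdot 10^{19}$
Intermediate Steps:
$F{\left(G,m \right)} = - \frac{G}{5}$
$q = \frac{26042}{5}$ ($q = 23 \left(\left(- \frac{1}{5}\right) \left(-2\right)\right) 587 - 192 = 23 \cdot \frac{2}{5} \cdot 587 - 192 = \frac{46}{5} \cdot 587 - 192 = \frac{27002}{5} - 192 = \frac{26042}{5} \approx 5208.4$)
$\left(786125 + \left(-1993009 + 566380\right) \left(q + 2502281\right)\right) \left(-3329843 - 155054\right) = \left(786125 + \left(-1993009 + 566380\right) \left(\frac{26042}{5} + 2502281\right)\right) \left(-3329843 - 155054\right) = \left(786125 - \frac{17886285476163}{5}\right) \left(-3484897\right) = \left(- \frac{17886281545538}{5}\right) \left(-3484897\right) = \frac{62331848899200739586}{5}$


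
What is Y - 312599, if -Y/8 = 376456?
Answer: -3324247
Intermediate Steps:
Y = -3011648 (Y = -8*376456 = -3011648)
Y - 312599 = -3011648 - 312599 = -3324247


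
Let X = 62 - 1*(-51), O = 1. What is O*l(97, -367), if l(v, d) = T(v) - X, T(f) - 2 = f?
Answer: -14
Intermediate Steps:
T(f) = 2 + f
X = 113 (X = 62 + 51 = 113)
l(v, d) = -111 + v (l(v, d) = (2 + v) - 1*113 = (2 + v) - 113 = -111 + v)
O*l(97, -367) = 1*(-111 + 97) = 1*(-14) = -14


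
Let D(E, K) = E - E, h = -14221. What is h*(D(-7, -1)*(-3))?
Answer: 0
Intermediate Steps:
D(E, K) = 0
h*(D(-7, -1)*(-3)) = -0*(-3) = -14221*0 = 0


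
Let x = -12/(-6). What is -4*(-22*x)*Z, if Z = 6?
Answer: 1056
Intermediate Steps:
x = 2 (x = -12*(-⅙) = 2)
-4*(-22*x)*Z = -4*(-22*2)*6 = -(-176)*6 = -4*(-264) = 1056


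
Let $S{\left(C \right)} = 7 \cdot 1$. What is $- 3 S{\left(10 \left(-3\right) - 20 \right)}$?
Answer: $-21$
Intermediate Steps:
$S{\left(C \right)} = 7$
$- 3 S{\left(10 \left(-3\right) - 20 \right)} = \left(-3\right) 7 = -21$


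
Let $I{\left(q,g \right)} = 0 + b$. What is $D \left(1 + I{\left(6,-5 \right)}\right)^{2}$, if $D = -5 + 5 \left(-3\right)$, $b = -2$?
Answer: $-20$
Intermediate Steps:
$I{\left(q,g \right)} = -2$ ($I{\left(q,g \right)} = 0 - 2 = -2$)
$D = -20$ ($D = -5 - 15 = -20$)
$D \left(1 + I{\left(6,-5 \right)}\right)^{2} = - 20 \left(1 - 2\right)^{2} = - 20 \left(-1\right)^{2} = \left(-20\right) 1 = -20$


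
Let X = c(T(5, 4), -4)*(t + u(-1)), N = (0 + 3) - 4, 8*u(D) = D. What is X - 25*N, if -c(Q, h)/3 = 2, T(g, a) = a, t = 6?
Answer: -41/4 ≈ -10.250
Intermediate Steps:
u(D) = D/8
c(Q, h) = -6 (c(Q, h) = -3*2 = -6)
N = -1 (N = 3 - 4 = -1)
X = -141/4 (X = -6*(6 + (1/8)*(-1)) = -6*(6 - 1/8) = -6*47/8 = -141/4 ≈ -35.250)
X - 25*N = -141/4 - 25*(-1) = -141/4 + 25 = -41/4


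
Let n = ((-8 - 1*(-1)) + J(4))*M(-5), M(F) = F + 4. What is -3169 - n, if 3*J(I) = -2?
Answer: -9530/3 ≈ -3176.7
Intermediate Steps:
J(I) = -⅔ (J(I) = (⅓)*(-2) = -⅔)
M(F) = 4 + F
n = 23/3 (n = ((-8 - 1*(-1)) - ⅔)*(4 - 5) = ((-8 + 1) - ⅔)*(-1) = (-7 - ⅔)*(-1) = -23/3*(-1) = 23/3 ≈ 7.6667)
-3169 - n = -3169 - 1*23/3 = -3169 - 23/3 = -9530/3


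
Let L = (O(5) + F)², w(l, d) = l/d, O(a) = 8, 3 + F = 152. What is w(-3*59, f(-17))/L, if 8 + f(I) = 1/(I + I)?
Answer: 2006/2243059 ≈ 0.00089431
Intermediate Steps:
F = 149 (F = -3 + 152 = 149)
f(I) = -8 + 1/(2*I) (f(I) = -8 + 1/(I + I) = -8 + 1/(2*I))
L = 24649 (L = (8 + 149)² = 157² = 24649)
w(-3*59, f(-17))/L = ((-3*59)/(-8 + (½)/(-17)))/24649 = -177/(-8 + (½)*(-1/17))*(1/24649) = -177/(-8 - 1/34)*(1/24649) = -177/(-273/34)*(1/24649) = -177*(-34/273)*(1/24649) = (2006/91)*(1/24649) = 2006/2243059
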